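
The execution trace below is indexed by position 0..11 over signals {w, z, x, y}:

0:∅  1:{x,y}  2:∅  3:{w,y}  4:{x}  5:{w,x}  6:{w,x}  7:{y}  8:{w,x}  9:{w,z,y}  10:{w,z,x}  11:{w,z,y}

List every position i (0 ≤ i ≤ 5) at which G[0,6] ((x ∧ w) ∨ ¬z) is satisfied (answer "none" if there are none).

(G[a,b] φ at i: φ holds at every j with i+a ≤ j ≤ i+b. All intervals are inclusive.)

0, 1, 2

Evaluate at each i in [0,5]:
  i=0: ✓ (all of [0,6])
  i=1: ✓ (all of [1,7])
  i=2: ✓ (all of [2,8])
  i=3: ✗ (fails at j=9)
  i=4: ✗ (fails at j=9)
  i=5: ✗ (fails at j=9)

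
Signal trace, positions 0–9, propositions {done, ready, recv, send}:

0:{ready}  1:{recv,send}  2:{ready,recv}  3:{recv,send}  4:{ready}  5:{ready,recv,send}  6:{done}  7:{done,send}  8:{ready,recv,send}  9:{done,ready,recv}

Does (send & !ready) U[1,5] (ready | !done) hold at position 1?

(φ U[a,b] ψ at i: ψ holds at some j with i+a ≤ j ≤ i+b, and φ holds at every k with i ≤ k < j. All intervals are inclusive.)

Yes

Need some j in [2,6] with (ready | !done), and (send & !ready) at every k in [1,j-1].
  j=2: (ready | !done) holds; (send & !ready) holds at every k in [1,1] → satisfied.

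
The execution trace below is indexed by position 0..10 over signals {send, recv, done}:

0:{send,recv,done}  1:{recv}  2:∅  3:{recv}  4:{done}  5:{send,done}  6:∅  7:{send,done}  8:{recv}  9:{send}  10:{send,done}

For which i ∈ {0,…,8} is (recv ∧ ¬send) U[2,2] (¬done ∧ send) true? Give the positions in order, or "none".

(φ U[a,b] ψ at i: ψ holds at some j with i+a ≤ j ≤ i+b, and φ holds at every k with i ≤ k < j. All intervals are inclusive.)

Evaluate at each i in [0,8]:
  i=0: ✗ (no rhs in [2,2])
  i=1: ✗ (no rhs in [3,3])
  i=2: ✗ (no rhs in [4,4])
  i=3: ✗ (no rhs in [5,5])
  i=4: ✗ (no rhs in [6,6])
  i=5: ✗ (no rhs in [7,7])
  i=6: ✗ (no rhs in [8,8])
  i=7: ✗ (lhs fails at k=7 before rhs at j=9)
  i=8: ✗ (no rhs in [10,10])

none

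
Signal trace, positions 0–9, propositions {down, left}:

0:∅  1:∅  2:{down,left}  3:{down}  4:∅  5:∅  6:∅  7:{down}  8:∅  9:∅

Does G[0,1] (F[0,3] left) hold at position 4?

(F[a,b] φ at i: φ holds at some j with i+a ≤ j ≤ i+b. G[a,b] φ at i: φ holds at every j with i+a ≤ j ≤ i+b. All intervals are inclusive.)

Does not hold

Check F[0,3] left at every j in [4,5]:
  j=4: fails (none in [4,7])
  j=5: fails (none in [5,8])
Fails at j=4 → formula fails.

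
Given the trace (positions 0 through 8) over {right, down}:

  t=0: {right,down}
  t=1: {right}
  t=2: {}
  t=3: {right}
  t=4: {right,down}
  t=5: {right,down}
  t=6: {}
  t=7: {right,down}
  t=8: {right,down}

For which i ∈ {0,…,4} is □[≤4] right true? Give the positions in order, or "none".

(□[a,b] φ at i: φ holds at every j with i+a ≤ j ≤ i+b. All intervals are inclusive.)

none

Evaluate at each i in [0,4]:
  i=0: ✗ (fails at j=2)
  i=1: ✗ (fails at j=2)
  i=2: ✗ (fails at j=2)
  i=3: ✗ (fails at j=6)
  i=4: ✗ (fails at j=6)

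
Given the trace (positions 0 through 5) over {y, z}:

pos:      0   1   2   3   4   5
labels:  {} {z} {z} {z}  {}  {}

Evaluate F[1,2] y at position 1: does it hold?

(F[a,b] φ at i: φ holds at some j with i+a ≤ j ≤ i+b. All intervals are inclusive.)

Does not hold

Check y at each j in [2,3]:
  j=2: false
  j=3: false
No position in the window satisfies it → formula fails.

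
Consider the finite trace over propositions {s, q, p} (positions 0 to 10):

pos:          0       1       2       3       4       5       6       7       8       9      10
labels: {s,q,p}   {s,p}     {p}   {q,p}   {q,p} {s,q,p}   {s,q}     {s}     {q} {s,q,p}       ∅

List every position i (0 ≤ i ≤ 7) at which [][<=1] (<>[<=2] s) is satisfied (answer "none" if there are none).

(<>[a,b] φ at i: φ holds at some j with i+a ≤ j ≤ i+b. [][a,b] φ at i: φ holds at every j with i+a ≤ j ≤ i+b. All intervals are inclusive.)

Evaluate at each i in [0,7]:
  i=0: ✓ (all of [0,1])
  i=1: ✗ (fails at j=2)
  i=2: ✗ (fails at j=2)
  i=3: ✓ (all of [3,4])
  i=4: ✓ (all of [4,5])
  i=5: ✓ (all of [5,6])
  i=6: ✓ (all of [6,7])
  i=7: ✓ (all of [7,8])

0, 3, 4, 5, 6, 7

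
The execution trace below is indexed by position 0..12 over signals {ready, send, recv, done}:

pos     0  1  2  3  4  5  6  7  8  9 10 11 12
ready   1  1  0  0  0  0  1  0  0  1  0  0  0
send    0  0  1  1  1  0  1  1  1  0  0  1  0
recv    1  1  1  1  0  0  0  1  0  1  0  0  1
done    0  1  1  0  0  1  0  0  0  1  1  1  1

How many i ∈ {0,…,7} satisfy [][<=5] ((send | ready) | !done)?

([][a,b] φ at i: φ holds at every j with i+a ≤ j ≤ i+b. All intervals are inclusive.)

0

Evaluate at each i in [0,7]:
  i=0: ✗ (fails at j=5)
  i=1: ✗ (fails at j=5)
  i=2: ✗ (fails at j=5)
  i=3: ✗ (fails at j=5)
  i=4: ✗ (fails at j=5)
  i=5: ✗ (fails at j=5)
  i=6: ✗ (fails at j=10)
  i=7: ✗ (fails at j=10)
Positions where it holds: {} → 0.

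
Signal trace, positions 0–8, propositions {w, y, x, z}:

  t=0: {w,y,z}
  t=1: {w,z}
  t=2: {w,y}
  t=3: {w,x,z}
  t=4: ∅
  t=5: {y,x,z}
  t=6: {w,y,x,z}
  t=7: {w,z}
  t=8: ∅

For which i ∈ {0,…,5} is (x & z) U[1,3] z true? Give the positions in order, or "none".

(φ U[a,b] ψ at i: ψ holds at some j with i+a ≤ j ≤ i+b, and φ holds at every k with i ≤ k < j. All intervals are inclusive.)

Evaluate at each i in [0,5]:
  i=0: ✗ (lhs fails at k=0 before rhs at j=1)
  i=1: ✗ (lhs fails at k=1 before rhs at j=3)
  i=2: ✗ (lhs fails at k=2 before rhs at j=3)
  i=3: ✗ (lhs fails at k=4 before rhs at j=5)
  i=4: ✗ (lhs fails at k=4 before rhs at j=5)
  i=5: ✓ (rhs at j=6; lhs holds on [5,5])

5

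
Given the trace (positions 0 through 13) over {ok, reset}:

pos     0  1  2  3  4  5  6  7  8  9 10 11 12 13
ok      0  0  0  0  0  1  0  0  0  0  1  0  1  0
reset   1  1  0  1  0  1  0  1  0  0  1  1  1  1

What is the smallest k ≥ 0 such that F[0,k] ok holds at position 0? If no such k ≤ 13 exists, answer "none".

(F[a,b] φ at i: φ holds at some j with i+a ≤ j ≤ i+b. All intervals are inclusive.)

Scan j = 0,1,… for ok:
  j=0: fails
  j=1: fails
  j=2: fails
  j=3: fails
  j=4: fails
  j=5: holds
First hit at j=5, so smallest k = 5-0 = 5.

5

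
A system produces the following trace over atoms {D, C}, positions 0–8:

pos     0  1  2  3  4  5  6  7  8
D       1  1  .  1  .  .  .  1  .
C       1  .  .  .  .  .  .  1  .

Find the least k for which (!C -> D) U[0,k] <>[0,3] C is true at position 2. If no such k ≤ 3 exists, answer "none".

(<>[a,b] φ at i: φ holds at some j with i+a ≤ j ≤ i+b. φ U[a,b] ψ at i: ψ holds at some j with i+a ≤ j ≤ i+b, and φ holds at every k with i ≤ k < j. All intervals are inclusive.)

none

Need earliest j ≥ 2 with <>[0,3] C, and (!C -> D) at every k in [2,j-1].
  j=2: rhs fails.
  j=3: rhs fails.
  j=4: rhs holds but lhs fails at k=2.
  j=5: rhs holds but lhs fails at k=2.
No witness within the range → none.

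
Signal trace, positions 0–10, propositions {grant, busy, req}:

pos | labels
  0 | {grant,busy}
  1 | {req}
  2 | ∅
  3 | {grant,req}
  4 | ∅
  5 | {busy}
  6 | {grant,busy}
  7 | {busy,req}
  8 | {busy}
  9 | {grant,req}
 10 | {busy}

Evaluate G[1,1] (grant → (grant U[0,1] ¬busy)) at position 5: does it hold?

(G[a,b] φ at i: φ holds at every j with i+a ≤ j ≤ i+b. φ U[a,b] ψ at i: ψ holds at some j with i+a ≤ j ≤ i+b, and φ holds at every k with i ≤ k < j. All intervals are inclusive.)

Check (grant → (grant U[0,1] ¬busy)) at every j in [6,6]:
  j=6: antecedent true; consequent fails → ✗
Fails at j=6 → formula fails.

False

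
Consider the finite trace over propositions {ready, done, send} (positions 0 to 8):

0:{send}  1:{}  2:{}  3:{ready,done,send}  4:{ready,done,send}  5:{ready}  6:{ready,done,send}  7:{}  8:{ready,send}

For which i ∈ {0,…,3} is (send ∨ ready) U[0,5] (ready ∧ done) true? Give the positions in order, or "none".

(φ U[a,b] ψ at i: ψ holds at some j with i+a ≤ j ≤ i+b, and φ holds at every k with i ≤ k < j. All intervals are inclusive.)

Evaluate at each i in [0,3]:
  i=0: ✗ (lhs fails at k=1 before rhs at j=3)
  i=1: ✗ (lhs fails at k=1 before rhs at j=3)
  i=2: ✗ (lhs fails at k=2 before rhs at j=3)
  i=3: ✓ (rhs at j=3)

3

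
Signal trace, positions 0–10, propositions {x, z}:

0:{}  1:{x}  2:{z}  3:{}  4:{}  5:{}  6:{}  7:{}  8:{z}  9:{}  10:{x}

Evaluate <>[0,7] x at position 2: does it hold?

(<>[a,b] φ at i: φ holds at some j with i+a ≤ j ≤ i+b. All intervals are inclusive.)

Check x at each j in [2,9]:
  j=2: false
  j=3: false
  j=4: false
  j=5: false
  j=6: false
  j=7: false
  j=8: false
  j=9: false
No position in the window satisfies it → formula fails.

False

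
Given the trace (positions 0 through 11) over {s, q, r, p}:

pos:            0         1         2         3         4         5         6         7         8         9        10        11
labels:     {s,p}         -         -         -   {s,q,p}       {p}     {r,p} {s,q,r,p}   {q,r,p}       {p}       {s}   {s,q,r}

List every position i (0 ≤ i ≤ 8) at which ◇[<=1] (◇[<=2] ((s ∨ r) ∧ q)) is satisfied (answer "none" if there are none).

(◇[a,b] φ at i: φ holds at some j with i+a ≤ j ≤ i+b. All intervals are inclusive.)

Evaluate at each i in [0,8]:
  i=0: ✗ (none in [0,1])
  i=1: ✓ (witness j=2)
  i=2: ✓ (witness j=2)
  i=3: ✓ (witness j=3)
  i=4: ✓ (witness j=4)
  i=5: ✓ (witness j=5)
  i=6: ✓ (witness j=6)
  i=7: ✓ (witness j=7)
  i=8: ✓ (witness j=8)

1, 2, 3, 4, 5, 6, 7, 8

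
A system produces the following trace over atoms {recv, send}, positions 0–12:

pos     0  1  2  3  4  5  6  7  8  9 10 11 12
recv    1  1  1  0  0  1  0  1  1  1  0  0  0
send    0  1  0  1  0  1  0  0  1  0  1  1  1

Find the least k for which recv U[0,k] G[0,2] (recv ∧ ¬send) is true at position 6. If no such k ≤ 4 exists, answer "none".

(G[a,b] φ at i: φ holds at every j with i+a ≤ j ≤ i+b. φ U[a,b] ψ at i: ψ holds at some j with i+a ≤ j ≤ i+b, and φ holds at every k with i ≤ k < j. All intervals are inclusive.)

none

Need earliest j ≥ 6 with G[0,2] (recv ∧ ¬send), and recv at every k in [6,j-1].
  j=6: rhs fails.
  j=7: rhs fails.
  j=8: rhs fails.
  j=9: rhs fails.
  j=10: rhs fails.
No witness within the range → none.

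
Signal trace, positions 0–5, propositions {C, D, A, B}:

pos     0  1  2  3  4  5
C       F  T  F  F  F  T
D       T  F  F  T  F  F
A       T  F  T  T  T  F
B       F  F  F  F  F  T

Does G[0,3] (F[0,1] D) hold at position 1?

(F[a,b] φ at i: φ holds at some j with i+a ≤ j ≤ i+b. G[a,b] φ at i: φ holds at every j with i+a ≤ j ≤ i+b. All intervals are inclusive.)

No

Check F[0,1] D at every j in [1,4]:
  j=1: fails (none in [1,2])
  j=2: holds (witness at 3)
  j=3: holds (witness at 3)
  j=4: fails (none in [4,5])
Fails at j=1 → formula fails.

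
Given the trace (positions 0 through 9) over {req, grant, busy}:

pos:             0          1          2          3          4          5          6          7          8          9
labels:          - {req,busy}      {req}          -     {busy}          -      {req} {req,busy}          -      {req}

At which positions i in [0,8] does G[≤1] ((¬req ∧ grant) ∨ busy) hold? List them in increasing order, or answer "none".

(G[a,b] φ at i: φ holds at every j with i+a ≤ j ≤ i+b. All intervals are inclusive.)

none

Evaluate at each i in [0,8]:
  i=0: ✗ (fails at j=0)
  i=1: ✗ (fails at j=2)
  i=2: ✗ (fails at j=2)
  i=3: ✗ (fails at j=3)
  i=4: ✗ (fails at j=5)
  i=5: ✗ (fails at j=5)
  i=6: ✗ (fails at j=6)
  i=7: ✗ (fails at j=8)
  i=8: ✗ (fails at j=8)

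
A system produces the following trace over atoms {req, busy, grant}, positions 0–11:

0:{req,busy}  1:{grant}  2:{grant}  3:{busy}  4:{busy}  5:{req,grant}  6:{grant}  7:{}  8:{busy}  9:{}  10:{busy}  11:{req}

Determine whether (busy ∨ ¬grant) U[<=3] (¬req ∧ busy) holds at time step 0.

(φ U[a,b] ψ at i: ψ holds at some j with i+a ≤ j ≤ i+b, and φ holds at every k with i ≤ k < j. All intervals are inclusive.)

No

Need some j in [0,3] with (¬req ∧ busy), and (busy ∨ ¬grant) at every k in [0,j-1].
  j=0: (¬req ∧ busy) false.
  j=1: (¬req ∧ busy) false.
  j=2: (¬req ∧ busy) false.
  j=3: (¬req ∧ busy) holds, but (busy ∨ ¬grant) fails at k=1 → not this j.
No j in the window works → until fails.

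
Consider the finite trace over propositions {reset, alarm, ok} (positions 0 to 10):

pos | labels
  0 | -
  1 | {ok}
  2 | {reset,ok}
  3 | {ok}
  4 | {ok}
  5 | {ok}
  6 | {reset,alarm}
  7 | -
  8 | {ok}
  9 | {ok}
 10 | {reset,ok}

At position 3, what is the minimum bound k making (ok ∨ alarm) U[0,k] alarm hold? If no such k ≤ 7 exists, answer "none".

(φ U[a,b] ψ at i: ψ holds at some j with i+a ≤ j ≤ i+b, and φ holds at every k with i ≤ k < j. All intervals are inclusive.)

Need earliest j ≥ 3 with alarm, and (ok ∨ alarm) at every k in [3,j-1].
  j=3: rhs fails.
  j=4: rhs fails.
  j=5: rhs fails.
  j=6: rhs holds; lhs holds on [3,5]. k = 3.

3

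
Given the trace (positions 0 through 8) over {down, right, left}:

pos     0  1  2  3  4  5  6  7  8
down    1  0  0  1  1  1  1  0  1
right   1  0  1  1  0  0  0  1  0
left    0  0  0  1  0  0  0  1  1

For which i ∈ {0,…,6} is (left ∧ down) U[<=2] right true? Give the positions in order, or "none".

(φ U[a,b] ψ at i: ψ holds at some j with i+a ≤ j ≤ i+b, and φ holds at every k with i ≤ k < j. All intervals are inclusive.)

0, 2, 3

Evaluate at each i in [0,6]:
  i=0: ✓ (rhs at j=0)
  i=1: ✗ (lhs fails at k=1 before rhs at j=2)
  i=2: ✓ (rhs at j=2)
  i=3: ✓ (rhs at j=3)
  i=4: ✗ (no rhs in [4,6])
  i=5: ✗ (lhs fails at k=5 before rhs at j=7)
  i=6: ✗ (lhs fails at k=6 before rhs at j=7)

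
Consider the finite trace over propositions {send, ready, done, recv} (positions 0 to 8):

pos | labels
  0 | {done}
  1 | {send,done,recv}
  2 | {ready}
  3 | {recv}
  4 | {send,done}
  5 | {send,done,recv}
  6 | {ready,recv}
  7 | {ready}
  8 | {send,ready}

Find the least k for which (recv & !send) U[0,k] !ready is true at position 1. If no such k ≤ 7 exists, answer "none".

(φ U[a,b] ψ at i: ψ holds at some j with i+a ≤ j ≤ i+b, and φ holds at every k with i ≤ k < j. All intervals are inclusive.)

Need earliest j ≥ 1 with !ready, and (recv & !send) at every k in [1,j-1].
  j=1: rhs holds (empty prefix). k = 0.

0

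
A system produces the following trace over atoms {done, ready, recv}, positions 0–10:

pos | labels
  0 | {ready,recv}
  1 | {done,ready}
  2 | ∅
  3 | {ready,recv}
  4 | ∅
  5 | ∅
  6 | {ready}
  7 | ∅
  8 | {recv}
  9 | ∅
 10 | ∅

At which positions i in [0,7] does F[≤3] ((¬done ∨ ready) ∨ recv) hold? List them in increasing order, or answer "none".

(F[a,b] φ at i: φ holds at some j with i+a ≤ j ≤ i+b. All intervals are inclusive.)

Evaluate at each i in [0,7]:
  i=0: ✓ (witness j=0)
  i=1: ✓ (witness j=1)
  i=2: ✓ (witness j=2)
  i=3: ✓ (witness j=3)
  i=4: ✓ (witness j=4)
  i=5: ✓ (witness j=5)
  i=6: ✓ (witness j=6)
  i=7: ✓ (witness j=7)

0, 1, 2, 3, 4, 5, 6, 7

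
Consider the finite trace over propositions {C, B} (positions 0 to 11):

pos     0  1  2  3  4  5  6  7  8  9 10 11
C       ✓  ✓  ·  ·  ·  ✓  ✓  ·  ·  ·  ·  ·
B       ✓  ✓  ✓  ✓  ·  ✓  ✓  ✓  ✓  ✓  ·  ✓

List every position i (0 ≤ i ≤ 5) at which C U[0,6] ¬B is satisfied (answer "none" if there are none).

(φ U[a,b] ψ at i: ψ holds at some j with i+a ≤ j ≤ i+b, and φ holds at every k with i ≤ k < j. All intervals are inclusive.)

4

Evaluate at each i in [0,5]:
  i=0: ✗ (lhs fails at k=2 before rhs at j=4)
  i=1: ✗ (lhs fails at k=2 before rhs at j=4)
  i=2: ✗ (lhs fails at k=2 before rhs at j=4)
  i=3: ✗ (lhs fails at k=3 before rhs at j=4)
  i=4: ✓ (rhs at j=4)
  i=5: ✗ (lhs fails at k=7 before rhs at j=10)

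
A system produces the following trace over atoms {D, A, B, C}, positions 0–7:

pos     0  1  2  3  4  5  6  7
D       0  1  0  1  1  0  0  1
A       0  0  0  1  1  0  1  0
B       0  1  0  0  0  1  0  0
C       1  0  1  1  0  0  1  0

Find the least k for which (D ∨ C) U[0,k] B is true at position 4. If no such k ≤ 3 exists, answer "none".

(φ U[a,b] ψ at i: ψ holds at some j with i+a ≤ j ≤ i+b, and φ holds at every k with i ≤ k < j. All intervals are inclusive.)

Need earliest j ≥ 4 with B, and (D ∨ C) at every k in [4,j-1].
  j=4: rhs fails.
  j=5: rhs holds; lhs holds on [4,4]. k = 1.

1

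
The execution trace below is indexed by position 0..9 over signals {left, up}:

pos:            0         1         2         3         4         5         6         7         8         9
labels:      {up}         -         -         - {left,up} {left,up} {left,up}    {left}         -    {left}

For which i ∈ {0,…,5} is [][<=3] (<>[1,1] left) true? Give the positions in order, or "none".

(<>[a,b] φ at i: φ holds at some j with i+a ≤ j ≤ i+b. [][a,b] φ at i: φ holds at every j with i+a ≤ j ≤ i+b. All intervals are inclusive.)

3

Evaluate at each i in [0,5]:
  i=0: ✗ (fails at j=0)
  i=1: ✗ (fails at j=1)
  i=2: ✗ (fails at j=2)
  i=3: ✓ (all of [3,6])
  i=4: ✗ (fails at j=7)
  i=5: ✗ (fails at j=7)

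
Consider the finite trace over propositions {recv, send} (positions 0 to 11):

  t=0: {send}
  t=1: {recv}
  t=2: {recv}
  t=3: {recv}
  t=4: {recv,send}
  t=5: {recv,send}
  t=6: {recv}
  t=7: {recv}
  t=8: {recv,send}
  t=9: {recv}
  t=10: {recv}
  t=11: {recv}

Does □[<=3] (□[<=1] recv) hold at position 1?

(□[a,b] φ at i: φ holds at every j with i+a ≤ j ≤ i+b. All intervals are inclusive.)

Check □[<=1] recv at every j in [1,4]:
  j=1: holds on [1,2]
  j=2: holds on [2,3]
  j=3: holds on [3,4]
  j=4: holds on [4,5]
All positions satisfy it → formula holds.

True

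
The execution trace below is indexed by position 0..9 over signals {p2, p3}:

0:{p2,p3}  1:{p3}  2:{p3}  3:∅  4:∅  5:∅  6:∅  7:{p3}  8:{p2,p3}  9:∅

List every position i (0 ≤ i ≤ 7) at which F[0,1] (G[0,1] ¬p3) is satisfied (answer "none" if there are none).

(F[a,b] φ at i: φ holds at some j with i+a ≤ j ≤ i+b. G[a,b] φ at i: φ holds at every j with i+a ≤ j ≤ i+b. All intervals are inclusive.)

2, 3, 4, 5

Evaluate at each i in [0,7]:
  i=0: ✗ (none in [0,1])
  i=1: ✗ (none in [1,2])
  i=2: ✓ (witness j=3)
  i=3: ✓ (witness j=3)
  i=4: ✓ (witness j=4)
  i=5: ✓ (witness j=5)
  i=6: ✗ (none in [6,7])
  i=7: ✗ (none in [7,8])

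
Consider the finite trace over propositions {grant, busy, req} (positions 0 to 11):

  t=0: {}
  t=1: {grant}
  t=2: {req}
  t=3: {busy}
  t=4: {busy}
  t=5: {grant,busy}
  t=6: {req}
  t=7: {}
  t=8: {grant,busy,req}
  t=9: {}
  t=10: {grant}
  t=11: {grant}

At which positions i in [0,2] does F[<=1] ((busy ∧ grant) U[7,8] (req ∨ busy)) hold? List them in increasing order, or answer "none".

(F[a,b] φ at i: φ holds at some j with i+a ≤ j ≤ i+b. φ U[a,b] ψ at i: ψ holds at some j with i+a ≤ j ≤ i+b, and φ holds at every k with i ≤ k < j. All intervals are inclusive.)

Evaluate at each i in [0,2]:
  i=0: ✗ (none in [0,1])
  i=1: ✗ (none in [1,2])
  i=2: ✗ (none in [2,3])

none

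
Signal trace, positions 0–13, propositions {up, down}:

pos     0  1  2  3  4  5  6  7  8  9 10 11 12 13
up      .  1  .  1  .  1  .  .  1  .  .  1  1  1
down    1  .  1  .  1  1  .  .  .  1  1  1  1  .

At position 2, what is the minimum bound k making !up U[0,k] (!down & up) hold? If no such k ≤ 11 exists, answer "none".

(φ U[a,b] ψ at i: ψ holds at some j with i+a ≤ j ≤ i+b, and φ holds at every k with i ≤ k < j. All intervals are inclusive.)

1

Need earliest j ≥ 2 with (!down & up), and !up at every k in [2,j-1].
  j=2: rhs fails.
  j=3: rhs holds; lhs holds on [2,2]. k = 1.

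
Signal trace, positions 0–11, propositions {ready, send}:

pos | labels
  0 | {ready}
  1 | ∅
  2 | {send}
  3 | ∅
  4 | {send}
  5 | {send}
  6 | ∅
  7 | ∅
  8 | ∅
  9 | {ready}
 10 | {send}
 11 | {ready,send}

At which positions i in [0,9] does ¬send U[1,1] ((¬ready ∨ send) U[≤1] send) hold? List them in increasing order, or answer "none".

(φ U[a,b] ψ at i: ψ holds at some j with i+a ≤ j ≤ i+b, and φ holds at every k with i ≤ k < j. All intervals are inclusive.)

0, 1, 3, 9

Evaluate at each i in [0,9]:
  i=0: ✓ (rhs at j=1; lhs holds on [0,0])
  i=1: ✓ (rhs at j=2; lhs holds on [1,1])
  i=2: ✗ (lhs fails at k=2 before rhs at j=3)
  i=3: ✓ (rhs at j=4; lhs holds on [3,3])
  i=4: ✗ (lhs fails at k=4 before rhs at j=5)
  i=5: ✗ (no rhs in [6,6])
  i=6: ✗ (no rhs in [7,7])
  i=7: ✗ (no rhs in [8,8])
  i=8: ✗ (no rhs in [9,9])
  i=9: ✓ (rhs at j=10; lhs holds on [9,9])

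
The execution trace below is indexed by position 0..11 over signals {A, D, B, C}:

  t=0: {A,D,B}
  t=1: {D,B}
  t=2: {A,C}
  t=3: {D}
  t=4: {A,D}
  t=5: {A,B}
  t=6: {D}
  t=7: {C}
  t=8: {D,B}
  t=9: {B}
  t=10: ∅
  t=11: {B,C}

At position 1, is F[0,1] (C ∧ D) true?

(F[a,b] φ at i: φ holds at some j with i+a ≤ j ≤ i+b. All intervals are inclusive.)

Check (C ∧ D) at each j in [1,2]:
  j=1: false
  j=2: false
No position in the window satisfies it → formula fails.

No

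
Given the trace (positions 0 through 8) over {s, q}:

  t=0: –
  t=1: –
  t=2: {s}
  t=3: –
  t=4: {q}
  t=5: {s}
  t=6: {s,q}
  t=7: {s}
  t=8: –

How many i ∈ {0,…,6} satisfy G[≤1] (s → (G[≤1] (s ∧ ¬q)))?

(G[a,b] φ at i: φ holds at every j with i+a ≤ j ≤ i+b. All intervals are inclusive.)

2

Evaluate at each i in [0,6]:
  i=0: ✓ (all of [0,1])
  i=1: ✗ (fails at j=2)
  i=2: ✗ (fails at j=2)
  i=3: ✓ (all of [3,4])
  i=4: ✗ (fails at j=5)
  i=5: ✗ (fails at j=5)
  i=6: ✗ (fails at j=6)
Positions where it holds: {0, 3} → 2.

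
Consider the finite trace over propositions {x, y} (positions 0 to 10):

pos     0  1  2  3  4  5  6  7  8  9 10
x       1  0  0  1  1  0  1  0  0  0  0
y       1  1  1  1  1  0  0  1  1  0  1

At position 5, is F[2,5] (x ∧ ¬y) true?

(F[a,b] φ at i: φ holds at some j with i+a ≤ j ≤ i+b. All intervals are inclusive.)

Does not hold

Check (x ∧ ¬y) at each j in [7,10]:
  j=7: false
  j=8: false
  j=9: false
  j=10: false
No position in the window satisfies it → formula fails.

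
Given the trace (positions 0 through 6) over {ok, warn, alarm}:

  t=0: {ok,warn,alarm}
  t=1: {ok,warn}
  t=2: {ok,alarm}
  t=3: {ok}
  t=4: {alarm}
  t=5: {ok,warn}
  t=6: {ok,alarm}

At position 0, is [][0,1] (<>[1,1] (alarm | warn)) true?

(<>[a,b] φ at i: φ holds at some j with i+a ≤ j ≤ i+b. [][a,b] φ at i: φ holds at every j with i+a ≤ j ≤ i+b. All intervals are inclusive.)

True

Check <>[1,1] (alarm | warn) at every j in [0,1]:
  j=0: holds (witness at 1)
  j=1: holds (witness at 2)
All positions satisfy it → formula holds.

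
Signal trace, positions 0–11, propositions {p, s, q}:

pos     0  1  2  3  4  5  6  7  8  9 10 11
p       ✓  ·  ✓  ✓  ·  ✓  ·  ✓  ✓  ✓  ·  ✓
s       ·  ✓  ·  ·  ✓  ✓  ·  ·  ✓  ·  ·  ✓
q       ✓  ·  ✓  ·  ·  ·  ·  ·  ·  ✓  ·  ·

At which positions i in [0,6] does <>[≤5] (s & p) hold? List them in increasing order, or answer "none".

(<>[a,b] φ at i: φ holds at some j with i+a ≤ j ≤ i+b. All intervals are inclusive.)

0, 1, 2, 3, 4, 5, 6

Evaluate at each i in [0,6]:
  i=0: ✓ (witness j=5)
  i=1: ✓ (witness j=5)
  i=2: ✓ (witness j=5)
  i=3: ✓ (witness j=5)
  i=4: ✓ (witness j=5)
  i=5: ✓ (witness j=5)
  i=6: ✓ (witness j=8)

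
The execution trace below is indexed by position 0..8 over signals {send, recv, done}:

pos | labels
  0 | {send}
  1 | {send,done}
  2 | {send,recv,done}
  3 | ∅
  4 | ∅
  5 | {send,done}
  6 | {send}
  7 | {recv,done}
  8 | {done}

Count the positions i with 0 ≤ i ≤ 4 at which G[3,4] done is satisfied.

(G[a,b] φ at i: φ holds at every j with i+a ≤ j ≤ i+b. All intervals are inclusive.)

Evaluate at each i in [0,4]:
  i=0: ✗ (fails at j=3)
  i=1: ✗ (fails at j=4)
  i=2: ✗ (fails at j=6)
  i=3: ✗ (fails at j=6)
  i=4: ✓ (all of [7,8])
Positions where it holds: {4} → 1.

1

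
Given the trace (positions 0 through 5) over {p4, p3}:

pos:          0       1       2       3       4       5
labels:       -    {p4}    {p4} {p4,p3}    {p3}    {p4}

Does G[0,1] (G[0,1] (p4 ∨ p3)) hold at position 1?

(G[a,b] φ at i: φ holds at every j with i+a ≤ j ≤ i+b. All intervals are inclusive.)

Yes

Check G[0,1] (p4 ∨ p3) at every j in [1,2]:
  j=1: holds on [1,2]
  j=2: holds on [2,3]
All positions satisfy it → formula holds.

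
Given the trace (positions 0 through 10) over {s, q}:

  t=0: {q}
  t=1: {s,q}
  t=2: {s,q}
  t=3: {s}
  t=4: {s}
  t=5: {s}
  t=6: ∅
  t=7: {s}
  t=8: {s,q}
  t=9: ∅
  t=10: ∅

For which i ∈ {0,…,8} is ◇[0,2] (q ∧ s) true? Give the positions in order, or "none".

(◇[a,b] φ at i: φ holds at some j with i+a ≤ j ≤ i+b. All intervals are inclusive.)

0, 1, 2, 6, 7, 8

Evaluate at each i in [0,8]:
  i=0: ✓ (witness j=1)
  i=1: ✓ (witness j=1)
  i=2: ✓ (witness j=2)
  i=3: ✗ (none in [3,5])
  i=4: ✗ (none in [4,6])
  i=5: ✗ (none in [5,7])
  i=6: ✓ (witness j=8)
  i=7: ✓ (witness j=8)
  i=8: ✓ (witness j=8)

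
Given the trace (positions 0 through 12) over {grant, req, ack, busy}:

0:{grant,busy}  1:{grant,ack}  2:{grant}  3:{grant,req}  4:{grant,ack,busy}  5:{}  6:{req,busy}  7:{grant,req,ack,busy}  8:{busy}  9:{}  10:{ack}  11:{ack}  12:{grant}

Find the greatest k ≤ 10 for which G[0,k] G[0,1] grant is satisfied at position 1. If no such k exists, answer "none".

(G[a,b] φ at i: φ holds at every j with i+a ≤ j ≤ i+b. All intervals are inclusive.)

2

G[0,1] grant must hold from j=1 onward; find where it first fails.
  j=1: holds
  j=2: holds
  j=3: holds
  j=4: fails
Holds on [1,3], so largest k = 2.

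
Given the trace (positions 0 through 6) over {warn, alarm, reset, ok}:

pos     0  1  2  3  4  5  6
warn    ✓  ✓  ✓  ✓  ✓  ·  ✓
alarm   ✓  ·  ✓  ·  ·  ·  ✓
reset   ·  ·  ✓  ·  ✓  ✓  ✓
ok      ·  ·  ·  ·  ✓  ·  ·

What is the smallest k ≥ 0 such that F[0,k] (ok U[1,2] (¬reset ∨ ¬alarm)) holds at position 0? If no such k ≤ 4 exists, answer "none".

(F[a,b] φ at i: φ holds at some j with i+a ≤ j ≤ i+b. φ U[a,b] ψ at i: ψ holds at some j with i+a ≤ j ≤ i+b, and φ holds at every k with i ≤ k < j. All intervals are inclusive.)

Scan j = 0,1,… for (ok U[1,2] (¬reset ∨ ¬alarm)):
  j=0: fails
  j=1: fails
  j=2: fails
  j=3: fails
  j=4: holds
First hit at j=4, so smallest k = 4-0 = 4.

4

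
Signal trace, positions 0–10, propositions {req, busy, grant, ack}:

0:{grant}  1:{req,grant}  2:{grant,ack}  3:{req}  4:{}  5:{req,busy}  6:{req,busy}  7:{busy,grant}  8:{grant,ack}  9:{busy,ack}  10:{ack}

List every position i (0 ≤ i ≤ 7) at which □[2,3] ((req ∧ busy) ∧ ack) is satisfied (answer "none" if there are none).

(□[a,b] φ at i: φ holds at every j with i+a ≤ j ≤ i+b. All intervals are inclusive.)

none

Evaluate at each i in [0,7]:
  i=0: ✗ (fails at j=2)
  i=1: ✗ (fails at j=3)
  i=2: ✗ (fails at j=4)
  i=3: ✗ (fails at j=5)
  i=4: ✗ (fails at j=6)
  i=5: ✗ (fails at j=7)
  i=6: ✗ (fails at j=8)
  i=7: ✗ (fails at j=9)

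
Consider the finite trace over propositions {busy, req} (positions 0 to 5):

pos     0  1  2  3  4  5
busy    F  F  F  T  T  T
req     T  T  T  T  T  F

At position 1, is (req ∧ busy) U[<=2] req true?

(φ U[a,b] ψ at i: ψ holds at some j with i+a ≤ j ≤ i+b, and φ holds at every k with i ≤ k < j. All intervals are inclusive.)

Need some j in [1,3] with req, and (req ∧ busy) at every k in [1,j-1].
  j=1: req holds; no prefix to check → satisfied.

Holds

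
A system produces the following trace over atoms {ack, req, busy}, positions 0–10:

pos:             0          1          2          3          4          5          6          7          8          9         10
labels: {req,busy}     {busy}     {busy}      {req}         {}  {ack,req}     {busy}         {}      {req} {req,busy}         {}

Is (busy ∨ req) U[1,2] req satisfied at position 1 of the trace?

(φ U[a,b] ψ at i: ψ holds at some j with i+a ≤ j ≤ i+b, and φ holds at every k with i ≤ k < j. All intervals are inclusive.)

Yes

Need some j in [2,3] with req, and (busy ∨ req) at every k in [1,j-1].
  j=2: req false.
  j=3: req holds; (busy ∨ req) holds at every k in [1,2] → satisfied.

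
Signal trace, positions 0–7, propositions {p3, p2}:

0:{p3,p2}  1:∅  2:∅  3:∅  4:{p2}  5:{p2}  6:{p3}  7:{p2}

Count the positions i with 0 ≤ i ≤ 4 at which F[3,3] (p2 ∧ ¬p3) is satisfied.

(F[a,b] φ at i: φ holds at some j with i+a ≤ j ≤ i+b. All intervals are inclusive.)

Evaluate at each i in [0,4]:
  i=0: ✗ (none in [3,3])
  i=1: ✓ (witness j=4)
  i=2: ✓ (witness j=5)
  i=3: ✗ (none in [6,6])
  i=4: ✓ (witness j=7)
Positions where it holds: {1, 2, 4} → 3.

3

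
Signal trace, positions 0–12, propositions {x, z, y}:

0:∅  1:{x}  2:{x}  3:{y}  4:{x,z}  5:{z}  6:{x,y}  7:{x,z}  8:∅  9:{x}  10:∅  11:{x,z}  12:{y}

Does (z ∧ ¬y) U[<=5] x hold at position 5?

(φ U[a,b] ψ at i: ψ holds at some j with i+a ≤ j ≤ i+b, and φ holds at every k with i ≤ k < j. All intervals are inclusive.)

Need some j in [5,10] with x, and (z ∧ ¬y) at every k in [5,j-1].
  j=5: x false.
  j=6: x holds; (z ∧ ¬y) holds at every k in [5,5] → satisfied.

True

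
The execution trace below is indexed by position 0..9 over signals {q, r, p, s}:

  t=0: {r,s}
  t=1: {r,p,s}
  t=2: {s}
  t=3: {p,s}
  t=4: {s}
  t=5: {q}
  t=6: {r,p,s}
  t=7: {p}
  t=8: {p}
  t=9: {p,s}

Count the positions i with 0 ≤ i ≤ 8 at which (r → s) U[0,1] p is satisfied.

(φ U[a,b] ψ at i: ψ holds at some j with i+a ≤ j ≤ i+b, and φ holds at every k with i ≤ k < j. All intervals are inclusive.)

Evaluate at each i in [0,8]:
  i=0: ✓ (rhs at j=1; lhs holds on [0,0])
  i=1: ✓ (rhs at j=1)
  i=2: ✓ (rhs at j=3; lhs holds on [2,2])
  i=3: ✓ (rhs at j=3)
  i=4: ✗ (no rhs in [4,5])
  i=5: ✓ (rhs at j=6; lhs holds on [5,5])
  i=6: ✓ (rhs at j=6)
  i=7: ✓ (rhs at j=7)
  i=8: ✓ (rhs at j=8)
Positions where it holds: {0, 1, 2, 3, 5, 6, 7, 8} → 8.

8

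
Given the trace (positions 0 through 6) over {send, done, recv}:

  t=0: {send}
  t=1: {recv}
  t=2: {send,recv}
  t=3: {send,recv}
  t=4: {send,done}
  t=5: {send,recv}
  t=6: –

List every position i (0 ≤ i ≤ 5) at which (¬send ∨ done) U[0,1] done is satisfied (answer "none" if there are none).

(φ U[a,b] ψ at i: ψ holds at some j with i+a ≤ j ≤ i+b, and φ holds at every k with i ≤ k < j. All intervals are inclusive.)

4

Evaluate at each i in [0,5]:
  i=0: ✗ (no rhs in [0,1])
  i=1: ✗ (no rhs in [1,2])
  i=2: ✗ (no rhs in [2,3])
  i=3: ✗ (lhs fails at k=3 before rhs at j=4)
  i=4: ✓ (rhs at j=4)
  i=5: ✗ (no rhs in [5,6])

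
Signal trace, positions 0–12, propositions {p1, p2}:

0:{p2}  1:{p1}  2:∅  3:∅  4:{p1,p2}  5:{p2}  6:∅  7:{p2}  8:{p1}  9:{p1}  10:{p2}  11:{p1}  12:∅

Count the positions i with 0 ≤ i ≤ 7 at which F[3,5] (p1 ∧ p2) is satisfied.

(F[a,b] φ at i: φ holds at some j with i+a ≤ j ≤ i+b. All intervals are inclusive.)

2

Evaluate at each i in [0,7]:
  i=0: ✓ (witness j=4)
  i=1: ✓ (witness j=4)
  i=2: ✗ (none in [5,7])
  i=3: ✗ (none in [6,8])
  i=4: ✗ (none in [7,9])
  i=5: ✗ (none in [8,10])
  i=6: ✗ (none in [9,11])
  i=7: ✗ (none in [10,12])
Positions where it holds: {0, 1} → 2.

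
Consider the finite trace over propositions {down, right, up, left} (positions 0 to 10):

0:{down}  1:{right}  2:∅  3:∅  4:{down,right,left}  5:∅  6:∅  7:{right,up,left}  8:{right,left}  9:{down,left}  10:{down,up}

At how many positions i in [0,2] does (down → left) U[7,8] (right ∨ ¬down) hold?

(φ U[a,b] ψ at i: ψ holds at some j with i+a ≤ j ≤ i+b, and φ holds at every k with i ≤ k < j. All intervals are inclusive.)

1

Evaluate at each i in [0,2]:
  i=0: ✗ (lhs fails at k=0 before rhs at j=7)
  i=1: ✓ (rhs at j=8; lhs holds on [1,7])
  i=2: ✗ (no rhs in [9,10])
Positions where it holds: {1} → 1.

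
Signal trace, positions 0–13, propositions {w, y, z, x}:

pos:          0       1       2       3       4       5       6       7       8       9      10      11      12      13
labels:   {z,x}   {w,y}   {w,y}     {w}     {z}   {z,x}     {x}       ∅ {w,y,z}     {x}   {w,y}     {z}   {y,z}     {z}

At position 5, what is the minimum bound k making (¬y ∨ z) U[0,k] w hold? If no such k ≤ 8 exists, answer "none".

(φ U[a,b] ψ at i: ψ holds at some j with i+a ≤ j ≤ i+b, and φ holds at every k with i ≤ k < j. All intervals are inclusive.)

3

Need earliest j ≥ 5 with w, and (¬y ∨ z) at every k in [5,j-1].
  j=5: rhs fails.
  j=6: rhs fails.
  j=7: rhs fails.
  j=8: rhs holds; lhs holds on [5,7]. k = 3.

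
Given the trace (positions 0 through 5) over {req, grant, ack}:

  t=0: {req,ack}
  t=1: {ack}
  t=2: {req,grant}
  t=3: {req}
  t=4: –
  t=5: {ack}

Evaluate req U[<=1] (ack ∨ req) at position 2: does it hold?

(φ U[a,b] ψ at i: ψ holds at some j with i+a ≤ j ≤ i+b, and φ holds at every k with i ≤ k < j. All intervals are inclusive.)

Need some j in [2,3] with (ack ∨ req), and req at every k in [2,j-1].
  j=2: (ack ∨ req) holds; no prefix to check → satisfied.

Yes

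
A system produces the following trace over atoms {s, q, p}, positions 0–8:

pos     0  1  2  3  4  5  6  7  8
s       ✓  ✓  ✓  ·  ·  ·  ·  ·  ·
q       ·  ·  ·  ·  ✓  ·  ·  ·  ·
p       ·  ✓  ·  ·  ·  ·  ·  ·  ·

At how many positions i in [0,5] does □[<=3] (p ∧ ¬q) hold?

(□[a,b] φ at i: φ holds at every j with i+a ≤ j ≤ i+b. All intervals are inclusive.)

0

Evaluate at each i in [0,5]:
  i=0: ✗ (fails at j=0)
  i=1: ✗ (fails at j=2)
  i=2: ✗ (fails at j=2)
  i=3: ✗ (fails at j=3)
  i=4: ✗ (fails at j=4)
  i=5: ✗ (fails at j=5)
Positions where it holds: {} → 0.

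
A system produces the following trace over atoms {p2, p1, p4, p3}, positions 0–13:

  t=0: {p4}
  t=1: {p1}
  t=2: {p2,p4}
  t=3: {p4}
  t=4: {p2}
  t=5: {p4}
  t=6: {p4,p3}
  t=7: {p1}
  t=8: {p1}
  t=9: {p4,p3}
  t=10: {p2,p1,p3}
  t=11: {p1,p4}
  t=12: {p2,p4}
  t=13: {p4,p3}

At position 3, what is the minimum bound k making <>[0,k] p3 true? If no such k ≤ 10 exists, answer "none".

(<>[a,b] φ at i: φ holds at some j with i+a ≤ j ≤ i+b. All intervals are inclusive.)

3

Scan j = 3,4,… for p3:
  j=3: fails
  j=4: fails
  j=5: fails
  j=6: holds
First hit at j=6, so smallest k = 6-3 = 3.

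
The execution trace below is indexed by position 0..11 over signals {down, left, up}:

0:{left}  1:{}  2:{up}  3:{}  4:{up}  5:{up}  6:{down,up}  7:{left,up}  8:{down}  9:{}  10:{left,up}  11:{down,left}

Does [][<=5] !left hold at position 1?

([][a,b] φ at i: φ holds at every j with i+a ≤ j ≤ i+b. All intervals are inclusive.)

True

Check !left at every j in [1,6]:
  j=1: true
  j=2: true
  j=3: true
  j=4: true
  j=5: true
  j=6: true
All positions satisfy it → formula holds.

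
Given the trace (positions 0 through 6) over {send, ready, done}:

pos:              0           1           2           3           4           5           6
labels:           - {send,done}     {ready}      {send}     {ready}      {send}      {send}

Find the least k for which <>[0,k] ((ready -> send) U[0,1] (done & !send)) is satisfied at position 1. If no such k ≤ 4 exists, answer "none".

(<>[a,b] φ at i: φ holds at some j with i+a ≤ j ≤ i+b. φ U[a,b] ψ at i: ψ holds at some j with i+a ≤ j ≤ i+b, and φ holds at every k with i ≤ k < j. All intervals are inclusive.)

Scan j = 1,2,… for ((ready -> send) U[0,1] (done & !send)):
  j=1: fails
  j=2: fails
  j=3: fails
  j=4: fails
  j=5: fails
No j in [1,5] satisfies it → none.

none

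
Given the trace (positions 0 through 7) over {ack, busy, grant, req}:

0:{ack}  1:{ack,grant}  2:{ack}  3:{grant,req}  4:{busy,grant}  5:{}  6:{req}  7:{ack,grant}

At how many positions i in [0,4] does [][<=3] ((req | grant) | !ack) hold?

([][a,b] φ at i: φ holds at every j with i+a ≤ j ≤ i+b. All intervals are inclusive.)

2

Evaluate at each i in [0,4]:
  i=0: ✗ (fails at j=0)
  i=1: ✗ (fails at j=2)
  i=2: ✗ (fails at j=2)
  i=3: ✓ (all of [3,6])
  i=4: ✓ (all of [4,7])
Positions where it holds: {3, 4} → 2.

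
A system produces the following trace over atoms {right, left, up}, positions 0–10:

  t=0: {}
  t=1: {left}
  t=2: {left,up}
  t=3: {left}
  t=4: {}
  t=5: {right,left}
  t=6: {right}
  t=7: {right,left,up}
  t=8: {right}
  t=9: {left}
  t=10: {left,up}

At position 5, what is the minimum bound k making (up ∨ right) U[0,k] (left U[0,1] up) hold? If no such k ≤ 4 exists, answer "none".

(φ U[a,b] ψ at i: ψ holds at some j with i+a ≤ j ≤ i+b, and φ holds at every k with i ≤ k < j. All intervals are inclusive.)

Need earliest j ≥ 5 with (left U[0,1] up), and (up ∨ right) at every k in [5,j-1].
  j=5: rhs fails.
  j=6: rhs fails.
  j=7: rhs holds; lhs holds on [5,6]. k = 2.

2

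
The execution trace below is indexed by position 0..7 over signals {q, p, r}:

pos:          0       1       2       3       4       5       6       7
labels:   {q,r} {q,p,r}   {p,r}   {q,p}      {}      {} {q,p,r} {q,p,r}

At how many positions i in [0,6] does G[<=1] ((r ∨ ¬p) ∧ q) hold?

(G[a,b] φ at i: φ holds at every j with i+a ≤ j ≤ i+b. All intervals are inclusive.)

Evaluate at each i in [0,6]:
  i=0: ✓ (all of [0,1])
  i=1: ✗ (fails at j=2)
  i=2: ✗ (fails at j=2)
  i=3: ✗ (fails at j=3)
  i=4: ✗ (fails at j=4)
  i=5: ✗ (fails at j=5)
  i=6: ✓ (all of [6,7])
Positions where it holds: {0, 6} → 2.

2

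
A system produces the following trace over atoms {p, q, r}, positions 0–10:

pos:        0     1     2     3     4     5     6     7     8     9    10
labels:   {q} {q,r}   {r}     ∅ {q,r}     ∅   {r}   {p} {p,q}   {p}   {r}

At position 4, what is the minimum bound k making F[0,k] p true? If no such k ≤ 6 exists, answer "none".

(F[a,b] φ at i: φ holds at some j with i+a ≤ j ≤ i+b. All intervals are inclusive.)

Scan j = 4,5,… for p:
  j=4: fails
  j=5: fails
  j=6: fails
  j=7: holds
First hit at j=7, so smallest k = 7-4 = 3.

3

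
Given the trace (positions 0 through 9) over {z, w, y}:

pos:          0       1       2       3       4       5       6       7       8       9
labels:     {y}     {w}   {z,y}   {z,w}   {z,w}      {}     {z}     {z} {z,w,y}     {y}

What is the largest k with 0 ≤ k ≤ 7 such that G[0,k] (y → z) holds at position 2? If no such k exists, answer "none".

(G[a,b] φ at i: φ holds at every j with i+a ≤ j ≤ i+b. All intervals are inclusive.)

6

(y → z) must hold from j=2 onward; find where it first fails.
  j=2: holds
  j=3: holds
  j=4: holds
  j=5: holds
  j=6: holds
  j=7: holds
  j=8: holds
  j=9: fails
Holds on [2,8], so largest k = 6.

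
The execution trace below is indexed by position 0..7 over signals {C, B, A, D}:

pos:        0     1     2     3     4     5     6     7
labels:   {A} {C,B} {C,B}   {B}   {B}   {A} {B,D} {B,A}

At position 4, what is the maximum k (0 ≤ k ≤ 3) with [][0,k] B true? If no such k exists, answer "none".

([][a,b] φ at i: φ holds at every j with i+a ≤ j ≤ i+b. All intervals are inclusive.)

B must hold from j=4 onward; find where it first fails.
  j=4: holds
  j=5: fails
Holds on [4,4], so largest k = 0.

0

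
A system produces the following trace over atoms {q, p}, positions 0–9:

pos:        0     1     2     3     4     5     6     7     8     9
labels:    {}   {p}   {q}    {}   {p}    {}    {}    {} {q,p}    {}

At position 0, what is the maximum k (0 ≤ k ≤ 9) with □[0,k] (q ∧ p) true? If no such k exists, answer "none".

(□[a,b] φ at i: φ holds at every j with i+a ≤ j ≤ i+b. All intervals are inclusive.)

(q ∧ p) must hold from j=0 onward; find where it first fails.
  j=0: fails → no k works.

none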